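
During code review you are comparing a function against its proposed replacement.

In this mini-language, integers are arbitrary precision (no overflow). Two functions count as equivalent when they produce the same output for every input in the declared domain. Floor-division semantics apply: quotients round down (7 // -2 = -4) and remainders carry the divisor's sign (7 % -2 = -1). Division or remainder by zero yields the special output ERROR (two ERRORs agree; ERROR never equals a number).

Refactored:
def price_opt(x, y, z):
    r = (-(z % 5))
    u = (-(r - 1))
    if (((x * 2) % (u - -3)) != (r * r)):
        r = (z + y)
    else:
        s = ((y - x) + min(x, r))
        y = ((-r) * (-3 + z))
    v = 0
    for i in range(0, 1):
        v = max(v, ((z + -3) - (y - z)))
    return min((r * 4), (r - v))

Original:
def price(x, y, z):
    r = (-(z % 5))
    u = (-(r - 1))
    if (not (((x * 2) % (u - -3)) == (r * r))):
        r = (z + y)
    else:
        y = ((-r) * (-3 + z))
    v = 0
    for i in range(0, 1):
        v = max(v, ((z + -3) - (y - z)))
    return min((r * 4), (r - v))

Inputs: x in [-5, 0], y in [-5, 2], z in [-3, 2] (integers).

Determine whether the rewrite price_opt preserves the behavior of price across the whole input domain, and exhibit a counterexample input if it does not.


Behavior is preserved: although local variable names differ, comparison usage differs, statement counts differ, arithmetic usage differs, min/max/abs usage differs, boolean connective usage differs, the outputs never diverge.
One worked example (x=-3, y=1, z=-2) — price: r = -3; u = 4; (not (((x * 2) % (u - -3)) == (r * r))) -> true; r = -1; v = 0; [i=0]; v = 0; return -4; price_opt: r = -3; u = 4; (((x * 2) % (u - -3)) != (r * r)) -> true; r = -1; v = 0; [i=0]; v = 0; return -4; agreement on -4.
Across all 288 domain points the two functions coincide.
verdict: equivalent


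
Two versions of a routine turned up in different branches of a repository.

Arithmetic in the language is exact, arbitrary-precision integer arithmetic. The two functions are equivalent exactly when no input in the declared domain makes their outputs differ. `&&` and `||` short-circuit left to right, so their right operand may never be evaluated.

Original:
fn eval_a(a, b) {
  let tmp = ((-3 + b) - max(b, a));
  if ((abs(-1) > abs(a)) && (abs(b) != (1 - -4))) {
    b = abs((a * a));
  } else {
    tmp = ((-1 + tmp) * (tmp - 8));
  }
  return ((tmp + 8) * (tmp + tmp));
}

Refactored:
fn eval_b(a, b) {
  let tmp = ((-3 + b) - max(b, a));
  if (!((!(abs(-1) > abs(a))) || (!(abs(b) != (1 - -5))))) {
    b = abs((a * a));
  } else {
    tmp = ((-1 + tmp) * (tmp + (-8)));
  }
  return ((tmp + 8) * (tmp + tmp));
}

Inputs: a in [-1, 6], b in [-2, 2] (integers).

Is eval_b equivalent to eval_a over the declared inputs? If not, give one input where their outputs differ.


The one real change (`-4` became `-5`) has no effect anywhere in the declared ranges.
One worked example (a=5, b=2) — eval_a: tmp becomes -6; next ((abs(-1) > abs(a)) && (abs(b) != (1 - -4))) evaluates to false; next tmp becomes 98; next final value 20776; eval_b: tmp becomes -6; next (!((!(abs(-1) > abs(a))) || (!(abs(b) != (1 - -5))))) evaluates to false; next tmp becomes 98; next final value 20776; agreement on 20776.
Across all 40 domain points the two functions coincide.
verdict: equivalent


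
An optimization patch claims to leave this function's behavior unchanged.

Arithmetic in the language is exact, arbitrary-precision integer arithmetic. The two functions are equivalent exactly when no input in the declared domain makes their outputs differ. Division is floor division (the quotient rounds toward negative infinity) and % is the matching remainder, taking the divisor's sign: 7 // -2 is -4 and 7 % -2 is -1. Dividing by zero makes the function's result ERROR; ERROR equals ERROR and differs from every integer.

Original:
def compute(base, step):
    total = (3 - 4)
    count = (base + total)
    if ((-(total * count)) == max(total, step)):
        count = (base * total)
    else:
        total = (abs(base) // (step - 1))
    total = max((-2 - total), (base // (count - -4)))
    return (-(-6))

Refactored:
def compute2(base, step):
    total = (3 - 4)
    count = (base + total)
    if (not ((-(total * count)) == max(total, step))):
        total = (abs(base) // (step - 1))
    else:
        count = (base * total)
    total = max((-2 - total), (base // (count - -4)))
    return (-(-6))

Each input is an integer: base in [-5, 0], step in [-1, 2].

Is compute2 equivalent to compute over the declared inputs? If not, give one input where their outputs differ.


Behavior is preserved: although boolean connective usage differs, the outputs never diverge.
Tracing base=-5, step=2: compute: total := -1 | count := -6 | ((-(total * count)) == max(total, step)): false | total := 5 | total := 2 | result 6 | compute2: total := -1 | count := -6 | (not ((-(total * count)) == max(total, step))): true | total := 5 | total := 2 | result 6 — matching result 6.
Checked all 24 inputs in the declared domain: the outputs agree on every one.
verdict: equivalent


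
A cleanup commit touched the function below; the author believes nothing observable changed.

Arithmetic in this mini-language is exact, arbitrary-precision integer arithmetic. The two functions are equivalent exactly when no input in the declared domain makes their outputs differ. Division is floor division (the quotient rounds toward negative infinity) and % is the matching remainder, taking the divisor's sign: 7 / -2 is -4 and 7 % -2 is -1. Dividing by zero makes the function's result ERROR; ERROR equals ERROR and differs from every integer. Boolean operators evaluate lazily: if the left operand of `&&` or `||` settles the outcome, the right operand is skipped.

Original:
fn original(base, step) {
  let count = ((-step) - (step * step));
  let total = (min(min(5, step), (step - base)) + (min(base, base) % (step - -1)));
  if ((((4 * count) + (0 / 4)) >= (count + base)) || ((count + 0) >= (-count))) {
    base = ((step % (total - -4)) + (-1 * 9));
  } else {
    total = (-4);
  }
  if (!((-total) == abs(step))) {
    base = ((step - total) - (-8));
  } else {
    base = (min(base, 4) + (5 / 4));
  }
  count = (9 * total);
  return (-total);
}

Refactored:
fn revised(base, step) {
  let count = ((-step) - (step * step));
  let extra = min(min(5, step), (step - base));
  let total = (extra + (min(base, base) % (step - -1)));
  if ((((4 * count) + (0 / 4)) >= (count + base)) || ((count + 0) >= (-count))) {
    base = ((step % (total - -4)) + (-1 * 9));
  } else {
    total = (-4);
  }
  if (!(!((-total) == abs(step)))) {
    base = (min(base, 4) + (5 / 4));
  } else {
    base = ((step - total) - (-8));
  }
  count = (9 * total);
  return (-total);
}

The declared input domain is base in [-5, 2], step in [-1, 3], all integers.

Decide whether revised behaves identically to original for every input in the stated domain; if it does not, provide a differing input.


Although local variable names differ, plus boolean connective usage differs, plus statement counts differ, 40/40 inputs agree.
verdict: equivalent


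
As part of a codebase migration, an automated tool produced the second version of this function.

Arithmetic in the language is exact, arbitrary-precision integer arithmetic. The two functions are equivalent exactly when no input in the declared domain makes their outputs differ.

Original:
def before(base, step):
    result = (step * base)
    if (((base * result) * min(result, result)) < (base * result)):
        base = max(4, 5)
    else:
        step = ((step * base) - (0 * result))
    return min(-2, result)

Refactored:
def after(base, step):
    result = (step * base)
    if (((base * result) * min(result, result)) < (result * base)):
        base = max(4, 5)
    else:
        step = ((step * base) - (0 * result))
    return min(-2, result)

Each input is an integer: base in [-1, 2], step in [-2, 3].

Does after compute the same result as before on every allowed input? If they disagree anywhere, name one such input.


Behavior is preserved: although same computation, different form, the outputs never diverge.
One worked example (base=1, step=-2) — before: result=-2, then (((base * result) * min(result, result)) < (base * result)) is false, then step=-2, then returns -2; after: result=-2, then (((base * result) * min(result, result)) < (result * base)) is false, then step=-2, then returns -2; agreement on -2.
Sweeping the whole domain (24 inputs) finds no disagreement.
verdict: equivalent


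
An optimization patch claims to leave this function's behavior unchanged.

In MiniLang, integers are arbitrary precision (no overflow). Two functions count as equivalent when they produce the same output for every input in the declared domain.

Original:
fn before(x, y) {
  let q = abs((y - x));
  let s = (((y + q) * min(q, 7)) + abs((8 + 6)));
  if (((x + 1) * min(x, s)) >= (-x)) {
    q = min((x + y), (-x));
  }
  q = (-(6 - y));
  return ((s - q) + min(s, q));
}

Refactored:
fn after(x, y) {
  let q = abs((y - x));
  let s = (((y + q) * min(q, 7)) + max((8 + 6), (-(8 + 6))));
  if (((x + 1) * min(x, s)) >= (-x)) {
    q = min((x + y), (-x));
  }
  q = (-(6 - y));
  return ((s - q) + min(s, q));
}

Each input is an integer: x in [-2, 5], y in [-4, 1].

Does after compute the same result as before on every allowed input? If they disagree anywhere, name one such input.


Reading the diff, among the changes: constant usage differs; min/max/abs usage differs; arithmetic usage differs.
As a probe, take x=4, y=-2: before runs q becomes 6; next s becomes 38; next (((x + 1) * min(x, s)) >= (-x)) evaluates to true; next q becomes -4; next q becomes -8; next final value 38; after runs q becomes 6; next s becomes 38; next (((x + 1) * min(x, s)) >= (-x)) evaluates to true; next q becomes -4; next q becomes -8; next final value 38; both end at 38.
Every one of the 48 inputs gives matching results.
verdict: equivalent


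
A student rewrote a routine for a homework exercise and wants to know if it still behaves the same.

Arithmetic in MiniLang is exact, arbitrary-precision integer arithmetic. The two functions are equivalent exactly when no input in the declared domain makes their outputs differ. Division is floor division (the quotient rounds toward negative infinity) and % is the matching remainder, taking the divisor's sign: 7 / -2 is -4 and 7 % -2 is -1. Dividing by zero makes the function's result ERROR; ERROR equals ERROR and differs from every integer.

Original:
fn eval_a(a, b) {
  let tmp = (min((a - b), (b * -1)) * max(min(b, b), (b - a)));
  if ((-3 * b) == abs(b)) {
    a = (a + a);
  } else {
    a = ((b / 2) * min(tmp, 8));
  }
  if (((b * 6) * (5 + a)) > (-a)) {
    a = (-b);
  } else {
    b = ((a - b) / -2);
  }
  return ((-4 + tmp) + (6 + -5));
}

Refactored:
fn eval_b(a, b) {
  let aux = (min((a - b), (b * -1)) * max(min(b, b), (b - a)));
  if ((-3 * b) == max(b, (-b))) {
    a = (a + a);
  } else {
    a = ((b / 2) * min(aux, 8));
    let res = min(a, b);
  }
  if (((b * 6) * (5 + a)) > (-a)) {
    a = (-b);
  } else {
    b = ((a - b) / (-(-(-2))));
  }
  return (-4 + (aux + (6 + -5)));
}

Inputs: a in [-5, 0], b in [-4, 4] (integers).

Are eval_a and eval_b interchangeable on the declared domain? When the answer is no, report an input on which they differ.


Differences: min/max/abs usage differs, local variable names differ, statement counts differ — yet all 54 inputs agree.
verdict: equivalent


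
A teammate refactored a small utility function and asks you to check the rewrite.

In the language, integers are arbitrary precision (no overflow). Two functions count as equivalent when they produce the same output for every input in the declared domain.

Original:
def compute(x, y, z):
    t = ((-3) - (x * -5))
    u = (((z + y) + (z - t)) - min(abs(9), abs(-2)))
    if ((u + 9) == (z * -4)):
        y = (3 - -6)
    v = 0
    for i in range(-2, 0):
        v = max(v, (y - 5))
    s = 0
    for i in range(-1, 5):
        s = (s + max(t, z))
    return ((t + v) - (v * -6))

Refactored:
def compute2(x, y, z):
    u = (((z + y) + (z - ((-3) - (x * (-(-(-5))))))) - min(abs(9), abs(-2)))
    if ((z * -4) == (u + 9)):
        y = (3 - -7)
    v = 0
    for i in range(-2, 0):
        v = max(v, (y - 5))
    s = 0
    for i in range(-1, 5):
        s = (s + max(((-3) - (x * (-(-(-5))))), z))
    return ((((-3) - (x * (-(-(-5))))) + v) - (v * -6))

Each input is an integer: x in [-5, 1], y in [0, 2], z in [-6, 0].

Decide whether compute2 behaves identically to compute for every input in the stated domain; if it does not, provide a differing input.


On input x=-5, y=1, z=-6, compute returns 0 while compute2 returns 7.
verdict: not equivalent; witness: x=-5, y=1, z=-6


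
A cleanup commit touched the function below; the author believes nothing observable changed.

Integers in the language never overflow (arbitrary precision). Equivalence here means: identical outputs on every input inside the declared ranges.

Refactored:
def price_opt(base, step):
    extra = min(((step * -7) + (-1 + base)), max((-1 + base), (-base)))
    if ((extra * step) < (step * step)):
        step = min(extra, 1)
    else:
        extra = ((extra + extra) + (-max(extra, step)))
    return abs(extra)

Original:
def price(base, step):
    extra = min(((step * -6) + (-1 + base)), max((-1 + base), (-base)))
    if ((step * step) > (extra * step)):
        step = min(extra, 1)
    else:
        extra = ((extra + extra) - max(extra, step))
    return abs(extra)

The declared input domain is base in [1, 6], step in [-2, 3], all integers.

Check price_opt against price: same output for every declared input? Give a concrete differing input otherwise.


Evaluate both at base=1, step=1.
price: extra becomes -6; next ((step * step) > (extra * step)) evaluates to true; next step becomes -6; next final value 6
price_opt: extra becomes -7; next ((extra * step) < (step * step)) evaluates to true; next step becomes -7; next final value 7
6 vs 7 — the two versions disagree here.
verdict: not equivalent; witness: base=1, step=1


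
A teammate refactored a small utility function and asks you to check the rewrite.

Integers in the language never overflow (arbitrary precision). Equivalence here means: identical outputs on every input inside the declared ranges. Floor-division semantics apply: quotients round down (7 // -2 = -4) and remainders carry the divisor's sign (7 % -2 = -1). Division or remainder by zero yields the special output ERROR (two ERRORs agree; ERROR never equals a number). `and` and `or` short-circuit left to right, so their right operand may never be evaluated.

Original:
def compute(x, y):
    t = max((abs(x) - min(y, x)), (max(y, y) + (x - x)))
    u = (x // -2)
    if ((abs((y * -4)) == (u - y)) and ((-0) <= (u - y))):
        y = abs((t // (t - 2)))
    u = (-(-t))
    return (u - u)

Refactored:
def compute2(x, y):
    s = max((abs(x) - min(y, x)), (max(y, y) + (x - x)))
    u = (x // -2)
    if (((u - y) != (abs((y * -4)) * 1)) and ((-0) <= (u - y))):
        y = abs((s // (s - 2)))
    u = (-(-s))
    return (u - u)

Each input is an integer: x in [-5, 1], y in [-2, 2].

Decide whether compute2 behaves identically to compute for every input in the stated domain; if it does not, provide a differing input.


Not equivalent: x=-1, y=-1 separates them (0 vs ERROR).
compute: t becomes 2; next u becomes 0; next ((abs((y * -4)) == (u - y)) and ((-0) <= (u - y))) evaluates to false; next u becomes 2; next final value 0
compute2: s becomes 2; next u becomes 0; next (((u - y) != (abs((y * -4)) * 1)) and ((-0) <= (u - y))) evaluates to true; next hits division by zero so the output is ERROR
verdict: not equivalent; witness: x=-1, y=-1


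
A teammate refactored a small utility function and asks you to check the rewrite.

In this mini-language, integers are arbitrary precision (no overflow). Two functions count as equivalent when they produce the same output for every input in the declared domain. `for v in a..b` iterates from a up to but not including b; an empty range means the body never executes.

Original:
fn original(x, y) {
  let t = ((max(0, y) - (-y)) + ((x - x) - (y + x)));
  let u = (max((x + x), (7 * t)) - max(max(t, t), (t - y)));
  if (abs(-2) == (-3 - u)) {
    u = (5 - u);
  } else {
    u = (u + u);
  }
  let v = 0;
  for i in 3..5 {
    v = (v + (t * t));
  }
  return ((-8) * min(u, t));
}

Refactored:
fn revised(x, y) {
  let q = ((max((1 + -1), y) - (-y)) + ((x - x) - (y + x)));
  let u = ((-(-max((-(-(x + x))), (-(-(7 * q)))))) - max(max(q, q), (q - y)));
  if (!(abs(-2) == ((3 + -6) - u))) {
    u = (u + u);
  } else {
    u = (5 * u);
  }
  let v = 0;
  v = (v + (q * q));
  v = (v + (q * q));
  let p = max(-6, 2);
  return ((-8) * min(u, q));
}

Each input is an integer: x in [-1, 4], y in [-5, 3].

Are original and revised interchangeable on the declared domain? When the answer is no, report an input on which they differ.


The rewrite breaks on x=0, y=-5, where the results are 0 and 200.
original: t becomes 0; next u becomes -5; next (abs(-2) == (-3 - u)) evaluates to true; next u becomes 10; next v becomes 0; next at i=3:; next v becomes 0; next at i=4:; next v becomes 0; next final value 0
revised: q becomes 0; next u becomes -5; next (!(abs(-2) == ((3 + -6) - u))) evaluates to false; next u becomes -25; next v becomes 0; next v becomes 0; next v becomes 0; next p becomes 2; next final value 200
verdict: not equivalent; witness: x=0, y=-5


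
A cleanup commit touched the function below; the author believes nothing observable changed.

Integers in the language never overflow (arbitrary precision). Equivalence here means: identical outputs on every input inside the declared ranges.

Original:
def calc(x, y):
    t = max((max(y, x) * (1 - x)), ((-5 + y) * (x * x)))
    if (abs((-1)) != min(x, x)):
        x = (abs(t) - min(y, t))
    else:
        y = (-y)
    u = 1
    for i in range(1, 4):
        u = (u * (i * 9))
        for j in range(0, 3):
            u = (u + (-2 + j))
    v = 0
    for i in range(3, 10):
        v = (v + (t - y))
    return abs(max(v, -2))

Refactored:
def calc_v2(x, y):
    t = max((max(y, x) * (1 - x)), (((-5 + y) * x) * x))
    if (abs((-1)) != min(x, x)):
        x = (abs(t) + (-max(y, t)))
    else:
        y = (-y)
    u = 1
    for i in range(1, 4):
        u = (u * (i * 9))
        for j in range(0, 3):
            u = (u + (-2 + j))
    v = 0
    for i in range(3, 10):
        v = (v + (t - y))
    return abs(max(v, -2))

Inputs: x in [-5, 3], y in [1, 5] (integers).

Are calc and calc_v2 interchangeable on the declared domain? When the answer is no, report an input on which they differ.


Equivalent. The one real change (`min(y, t)` became `max(y, t)`) has no effect anywhere in the declared ranges.
Across all 45 domain points the two functions coincide.
Tracing x=0, y=2: calc: t := 2 | (abs((-1)) != min(x, x)): true | x := 0 | u := 1 | iter i=1: | u := 9 | iter j=0: | u := 7 | iter j=1: | u := 6 | iter j=2: | u := 6 | iter i=2: | u := 108 | iter j=0: | u := 106 | iter j=1: | u := 105 | iter j=2: | u := 105 | iter i=3: | u := 2835 | iter j=0: | u := 2833 | iter j=1: | u := 2832 | iter j=2: | u := 2832 | v := 0 | iter i=3: | v := 0 | iter i=4: | v := 0 | iter i=5: | v := 0 | iter i=6: | v := 0 | iter i=7: | v := 0 | iter i=8: | v := 0 | iter i=9: | v := 0 | result 0 | calc_v2: t := 2 | (abs((-1)) != min(x, x)): true | x := 0 | u := 1 | iter i=1: | u := 9 | iter j=0: | u := 7 | iter j=1: | u := 6 | iter j=2: | u := 6 | iter i=2: | u := 108 | iter j=0: | u := 106 | iter j=1: | u := 105 | iter j=2: | u := 105 | iter i=3: | u := 2835 | iter j=0: | u := 2833 | iter j=1: | u := 2832 | iter j=2: | u := 2832 | v := 0 | iter i=3: | v := 0 | iter i=4: | v := 0 | iter i=5: | v := 0 | iter i=6: | v := 0 | iter i=7: | v := 0 | iter i=8: | v := 0 | iter i=9: | v := 0 | result 0 — matching result 0.
verdict: equivalent


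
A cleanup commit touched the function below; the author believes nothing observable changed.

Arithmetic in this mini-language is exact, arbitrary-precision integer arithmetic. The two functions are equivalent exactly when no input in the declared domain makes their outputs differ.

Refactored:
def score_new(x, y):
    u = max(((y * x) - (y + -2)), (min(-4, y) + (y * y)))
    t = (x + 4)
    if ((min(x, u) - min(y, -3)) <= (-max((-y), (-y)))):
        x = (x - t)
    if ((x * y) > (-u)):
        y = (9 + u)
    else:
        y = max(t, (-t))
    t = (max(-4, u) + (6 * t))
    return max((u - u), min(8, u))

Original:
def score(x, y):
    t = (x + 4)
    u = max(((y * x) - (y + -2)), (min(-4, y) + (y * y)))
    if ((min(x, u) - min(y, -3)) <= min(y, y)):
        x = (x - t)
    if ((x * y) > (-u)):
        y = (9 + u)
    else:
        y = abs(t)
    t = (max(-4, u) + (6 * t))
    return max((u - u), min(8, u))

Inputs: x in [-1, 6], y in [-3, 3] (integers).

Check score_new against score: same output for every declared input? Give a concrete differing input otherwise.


Changes here: min/max/abs usage differs; the full 56-point sweep finds no disagreement.
verdict: equivalent


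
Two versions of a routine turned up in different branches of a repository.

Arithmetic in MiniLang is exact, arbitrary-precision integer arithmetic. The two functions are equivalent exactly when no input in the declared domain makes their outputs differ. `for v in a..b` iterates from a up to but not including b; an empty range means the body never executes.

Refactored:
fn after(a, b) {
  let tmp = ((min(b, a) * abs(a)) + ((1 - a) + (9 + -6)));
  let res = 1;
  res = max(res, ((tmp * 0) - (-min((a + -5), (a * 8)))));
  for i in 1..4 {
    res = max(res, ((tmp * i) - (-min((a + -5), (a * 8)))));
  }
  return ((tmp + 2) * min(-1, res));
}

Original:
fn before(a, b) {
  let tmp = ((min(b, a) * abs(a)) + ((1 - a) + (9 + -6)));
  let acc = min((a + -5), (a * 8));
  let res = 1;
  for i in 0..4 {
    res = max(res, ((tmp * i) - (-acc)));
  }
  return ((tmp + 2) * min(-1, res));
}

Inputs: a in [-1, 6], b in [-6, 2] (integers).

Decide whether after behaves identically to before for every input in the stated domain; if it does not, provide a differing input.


This is a faithful refactor — arithmetic usage differs; and local variable names differ; and min/max/abs usage differs; and loop structure differs; and constant usage differs, but the computed results match everywhere.
Tracing a=1, b=-6: before: tmp becomes -3; next acc becomes -4; next res becomes 1; next at i=0:; next res becomes 1; next at i=1:; next res becomes 1; next at i=2:; next res becomes 1; next at i=3:; next res becomes 1; next final value 1 | after: tmp becomes -3; next res becomes 1; next res becomes 1; next at i=1:; next res becomes 1; next at i=2:; next res becomes 1; next at i=3:; next res becomes 1; next final value 1 — matching result 1.
Checked all 72 inputs in the declared domain: the outputs agree on every one.
verdict: equivalent


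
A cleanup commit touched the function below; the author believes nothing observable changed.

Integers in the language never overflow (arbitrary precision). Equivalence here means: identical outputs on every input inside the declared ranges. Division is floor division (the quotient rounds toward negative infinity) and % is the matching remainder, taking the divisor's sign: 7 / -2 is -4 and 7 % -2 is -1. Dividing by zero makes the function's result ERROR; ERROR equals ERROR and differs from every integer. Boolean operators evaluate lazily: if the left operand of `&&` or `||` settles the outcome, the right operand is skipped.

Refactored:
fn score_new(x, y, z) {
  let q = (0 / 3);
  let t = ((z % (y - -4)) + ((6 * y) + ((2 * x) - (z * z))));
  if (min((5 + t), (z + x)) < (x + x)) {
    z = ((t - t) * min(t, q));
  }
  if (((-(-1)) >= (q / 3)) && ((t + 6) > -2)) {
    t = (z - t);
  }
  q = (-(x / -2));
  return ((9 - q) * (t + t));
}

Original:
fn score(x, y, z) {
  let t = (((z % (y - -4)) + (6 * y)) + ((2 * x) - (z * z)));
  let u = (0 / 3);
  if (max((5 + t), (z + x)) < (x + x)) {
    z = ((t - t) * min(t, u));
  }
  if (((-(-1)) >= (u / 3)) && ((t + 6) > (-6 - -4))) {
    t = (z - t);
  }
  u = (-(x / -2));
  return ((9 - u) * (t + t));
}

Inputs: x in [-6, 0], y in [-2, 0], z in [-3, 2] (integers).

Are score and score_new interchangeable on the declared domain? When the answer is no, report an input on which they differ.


Input x=-1, y=0, z=-2: 36 from score versus 72 from score_new.
verdict: not equivalent; witness: x=-1, y=0, z=-2


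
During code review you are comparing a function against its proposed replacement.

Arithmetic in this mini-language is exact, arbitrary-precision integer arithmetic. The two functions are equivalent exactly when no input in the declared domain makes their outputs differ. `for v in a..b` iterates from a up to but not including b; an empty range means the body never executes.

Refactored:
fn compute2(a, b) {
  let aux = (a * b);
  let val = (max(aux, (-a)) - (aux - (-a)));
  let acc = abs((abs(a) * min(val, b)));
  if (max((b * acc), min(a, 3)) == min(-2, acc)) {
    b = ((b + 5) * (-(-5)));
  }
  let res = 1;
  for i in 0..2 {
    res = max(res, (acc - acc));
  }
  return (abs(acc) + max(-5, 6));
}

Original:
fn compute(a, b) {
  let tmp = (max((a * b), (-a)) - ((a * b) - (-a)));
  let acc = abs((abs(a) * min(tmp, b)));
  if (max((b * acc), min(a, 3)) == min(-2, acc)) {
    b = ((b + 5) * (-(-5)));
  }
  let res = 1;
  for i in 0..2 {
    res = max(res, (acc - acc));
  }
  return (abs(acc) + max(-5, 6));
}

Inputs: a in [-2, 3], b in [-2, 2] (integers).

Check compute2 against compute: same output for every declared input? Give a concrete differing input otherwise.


Reading the diff, among the changes: local variable names differ, arithmetic usage differs, statement counts differ.
Tracing a=0, b=2: compute: tmp=0, then acc=0, then (max((b * acc), min(a, 3)) == min(-2, acc)) is false, then res=1, then (i=0), then res=1, then (i=1), then res=1, then returns 6 | compute2: aux=0, then val=0, then acc=0, then (max((b * acc), min(a, 3)) == min(-2, acc)) is false, then res=1, then (i=0), then res=1, then (i=1), then res=1, then returns 6 — matching result 6.
Every one of the 30 inputs gives matching results.
verdict: equivalent


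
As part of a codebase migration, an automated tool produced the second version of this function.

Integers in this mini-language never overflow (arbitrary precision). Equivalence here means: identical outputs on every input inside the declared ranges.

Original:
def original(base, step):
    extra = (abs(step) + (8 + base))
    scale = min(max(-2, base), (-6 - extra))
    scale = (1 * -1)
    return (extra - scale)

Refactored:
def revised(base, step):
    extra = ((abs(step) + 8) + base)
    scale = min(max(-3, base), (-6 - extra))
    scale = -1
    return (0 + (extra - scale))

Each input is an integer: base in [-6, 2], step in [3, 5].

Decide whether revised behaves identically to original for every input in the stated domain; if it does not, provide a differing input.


Equivalent. The edit looks behavioral (`-2` became `-3`), but over these ranges it never changes the outcome.
Checked all 27 inputs in the declared domain: the outputs agree on every one.
As a probe, take base=-6, step=3: original runs extra = 5; scale = -11; scale = -1; return 6; revised runs extra = 5; scale = -11; scale = -1; return 6; both end at 6.
verdict: equivalent


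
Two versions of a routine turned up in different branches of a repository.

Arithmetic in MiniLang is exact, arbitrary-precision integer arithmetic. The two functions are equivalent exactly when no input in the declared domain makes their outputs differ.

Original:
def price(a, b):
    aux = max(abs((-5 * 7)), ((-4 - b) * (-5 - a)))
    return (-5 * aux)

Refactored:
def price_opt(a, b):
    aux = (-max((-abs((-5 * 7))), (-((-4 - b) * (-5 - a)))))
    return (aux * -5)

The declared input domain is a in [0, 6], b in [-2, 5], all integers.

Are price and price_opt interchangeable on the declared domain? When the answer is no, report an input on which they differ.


These are not equivalent — on a=0, b=-2 the outputs split (-175 vs -50).
price: aux = 35; return -175
price_opt: aux = 10; return -50
verdict: not equivalent; witness: a=0, b=-2


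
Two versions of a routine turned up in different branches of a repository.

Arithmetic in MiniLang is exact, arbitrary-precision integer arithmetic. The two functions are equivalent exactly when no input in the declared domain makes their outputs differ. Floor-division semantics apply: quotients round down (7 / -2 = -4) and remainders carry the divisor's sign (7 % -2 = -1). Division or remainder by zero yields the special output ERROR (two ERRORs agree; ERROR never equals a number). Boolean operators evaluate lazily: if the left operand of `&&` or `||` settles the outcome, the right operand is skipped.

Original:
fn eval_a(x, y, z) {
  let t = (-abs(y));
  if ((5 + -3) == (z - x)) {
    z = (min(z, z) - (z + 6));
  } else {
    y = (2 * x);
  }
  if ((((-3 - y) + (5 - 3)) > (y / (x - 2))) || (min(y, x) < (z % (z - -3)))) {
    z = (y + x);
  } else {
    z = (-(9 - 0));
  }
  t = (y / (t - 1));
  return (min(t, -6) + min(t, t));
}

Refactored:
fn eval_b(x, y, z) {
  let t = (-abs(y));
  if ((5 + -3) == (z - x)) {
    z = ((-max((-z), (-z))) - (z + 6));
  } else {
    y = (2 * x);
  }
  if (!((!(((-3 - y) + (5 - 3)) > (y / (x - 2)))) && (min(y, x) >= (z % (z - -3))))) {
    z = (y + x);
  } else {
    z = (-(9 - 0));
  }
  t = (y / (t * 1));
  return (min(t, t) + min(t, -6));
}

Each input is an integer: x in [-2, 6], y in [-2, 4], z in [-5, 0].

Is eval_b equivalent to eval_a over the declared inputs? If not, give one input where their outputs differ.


Evaluate both at x=-2, y=-2, z=-5.
eval_a: t becomes -2; next ((5 + -3) == (z - x)) evaluates to false; next y becomes -4; next ((((-3 - y) + (5 - 3)) > (y / (x - 2))) || (min(y, x) < (z % (z - -3)))) evaluates to true; next z becomes -6; next t becomes 1; next final value -5
eval_b: t becomes -2; next ((5 + -3) == (z - x)) evaluates to false; next y becomes -4; next (!((!(((-3 - y) + (5 - 3)) > (y / (x - 2)))) && (min(y, x) >= (z % (z - -3))))) evaluates to true; next z becomes -6; next t becomes 2; next final value -4
-5 and -4 differ, so these are not the same function on this domain.
verdict: not equivalent; witness: x=-2, y=-2, z=-5


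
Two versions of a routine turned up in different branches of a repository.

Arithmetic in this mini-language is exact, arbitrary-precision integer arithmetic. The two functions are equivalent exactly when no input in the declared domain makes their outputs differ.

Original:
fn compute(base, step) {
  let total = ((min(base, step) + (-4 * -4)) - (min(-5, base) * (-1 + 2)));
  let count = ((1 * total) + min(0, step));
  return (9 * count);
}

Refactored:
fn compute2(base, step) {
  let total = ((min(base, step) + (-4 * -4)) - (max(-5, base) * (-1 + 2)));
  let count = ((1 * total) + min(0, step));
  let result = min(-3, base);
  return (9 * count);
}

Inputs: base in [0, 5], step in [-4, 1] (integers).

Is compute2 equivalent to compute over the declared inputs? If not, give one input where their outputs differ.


Run the pair on base=0, step=-4.
compute: total = 17; count = 13; return 117
compute2: total = 12; count = 8; result = -3; return 72
117 and 72 differ, so these are not the same function on this domain.
verdict: not equivalent; witness: base=0, step=-4


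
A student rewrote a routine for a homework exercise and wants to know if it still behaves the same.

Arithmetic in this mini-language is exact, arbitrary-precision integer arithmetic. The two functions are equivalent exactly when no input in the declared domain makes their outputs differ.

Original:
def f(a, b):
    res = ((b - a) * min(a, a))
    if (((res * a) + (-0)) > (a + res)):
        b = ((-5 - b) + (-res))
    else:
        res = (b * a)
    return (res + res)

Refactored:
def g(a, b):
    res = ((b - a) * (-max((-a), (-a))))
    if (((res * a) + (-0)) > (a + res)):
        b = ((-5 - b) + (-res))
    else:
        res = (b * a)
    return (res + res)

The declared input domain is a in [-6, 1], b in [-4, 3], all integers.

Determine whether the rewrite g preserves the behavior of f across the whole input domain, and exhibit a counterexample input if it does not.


The two are interchangeable: min/max/abs usage differs, and every declared input agrees.
Spot check at a=-5, b=-3 — f: res=-10, then (((res * a) + (-0)) > (a + res)) is true, then b=8, then returns -20. g: res=-10, then (((res * a) + (-0)) > (a + res)) is true, then b=8, then returns -20. Both give -20.
An exhaustive pass over the 64 declared inputs shows identical outputs.
verdict: equivalent


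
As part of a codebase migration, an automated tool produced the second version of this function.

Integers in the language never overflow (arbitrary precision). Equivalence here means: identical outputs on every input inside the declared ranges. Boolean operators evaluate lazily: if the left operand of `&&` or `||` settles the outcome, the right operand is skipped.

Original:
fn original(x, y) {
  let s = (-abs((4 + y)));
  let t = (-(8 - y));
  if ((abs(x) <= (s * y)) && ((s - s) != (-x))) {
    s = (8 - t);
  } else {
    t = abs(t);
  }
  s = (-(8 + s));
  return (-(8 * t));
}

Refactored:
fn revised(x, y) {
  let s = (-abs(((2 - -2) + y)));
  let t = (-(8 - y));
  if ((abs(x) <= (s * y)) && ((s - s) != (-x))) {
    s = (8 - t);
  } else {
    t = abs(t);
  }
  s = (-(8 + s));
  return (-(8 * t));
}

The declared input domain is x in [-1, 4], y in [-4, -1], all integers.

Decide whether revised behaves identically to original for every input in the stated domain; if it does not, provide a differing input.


The two are interchangeable: arithmetic usage differs, constant usage differs, and every declared input agrees.
As a probe, take x=-1, y=-2: original runs s becomes -2; next t becomes -10; next ((abs(x) <= (s * y)) && ((s - s) != (-x))) evaluates to true; next s becomes 18; next s becomes -26; next final value 80; revised runs s becomes -2; next t becomes -10; next ((abs(x) <= (s * y)) && ((s - s) != (-x))) evaluates to true; next s becomes 18; next s becomes -26; next final value 80; both end at 80.
Sweeping the whole domain (24 inputs) finds no disagreement.
verdict: equivalent


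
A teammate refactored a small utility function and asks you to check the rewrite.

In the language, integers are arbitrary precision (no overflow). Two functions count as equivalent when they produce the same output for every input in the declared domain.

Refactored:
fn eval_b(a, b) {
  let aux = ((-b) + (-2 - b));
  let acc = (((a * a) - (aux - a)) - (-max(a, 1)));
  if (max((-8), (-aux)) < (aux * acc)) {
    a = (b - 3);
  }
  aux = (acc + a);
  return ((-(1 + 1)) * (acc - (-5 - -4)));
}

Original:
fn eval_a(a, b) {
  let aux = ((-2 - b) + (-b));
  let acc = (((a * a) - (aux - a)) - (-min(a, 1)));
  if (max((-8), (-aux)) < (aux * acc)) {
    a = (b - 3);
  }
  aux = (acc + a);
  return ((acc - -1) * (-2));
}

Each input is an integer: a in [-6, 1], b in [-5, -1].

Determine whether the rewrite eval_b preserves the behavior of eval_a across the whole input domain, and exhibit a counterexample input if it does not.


The rewrite breaks on a=-6, b=-5, where the results are -34 and -48.
eval_a: aux becomes 8; next acc becomes 16; next (max((-8), (-aux)) < (aux * acc)) evaluates to true; next a becomes -8; next aux becomes 8; next final value -34
eval_b: aux becomes 8; next acc becomes 23; next (max((-8), (-aux)) < (aux * acc)) evaluates to true; next a becomes -8; next aux becomes 15; next final value -48
verdict: not equivalent; witness: a=-6, b=-5


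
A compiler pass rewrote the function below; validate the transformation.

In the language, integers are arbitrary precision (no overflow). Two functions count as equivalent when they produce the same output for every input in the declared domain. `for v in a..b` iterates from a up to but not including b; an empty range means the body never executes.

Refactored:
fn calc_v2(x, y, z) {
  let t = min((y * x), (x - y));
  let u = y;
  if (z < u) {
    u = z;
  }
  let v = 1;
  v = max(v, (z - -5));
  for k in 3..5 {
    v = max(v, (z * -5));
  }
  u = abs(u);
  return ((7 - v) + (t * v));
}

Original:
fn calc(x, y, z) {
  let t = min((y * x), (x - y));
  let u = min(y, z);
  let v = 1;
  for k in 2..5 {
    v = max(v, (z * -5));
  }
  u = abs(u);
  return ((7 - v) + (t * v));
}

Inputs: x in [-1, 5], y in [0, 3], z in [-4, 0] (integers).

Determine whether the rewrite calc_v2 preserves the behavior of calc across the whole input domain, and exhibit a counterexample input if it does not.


Consider the input x=-1, y=0, z=0.
calc: t becomes -1; next u becomes 0; next v becomes 1; next at k=2:; next v becomes 1; next at k=3:; next v becomes 1; next at k=4:; next v becomes 1; next u becomes 0; next final value 5
calc_v2: t becomes -1; next u becomes 0; next (z < u) evaluates to false; next v becomes 1; next v becomes 5; next at k=3:; next v becomes 5; next at k=4:; next v becomes 5; next u becomes 0; next final value -3
5 != -3, so the rewrite changes behavior.
verdict: not equivalent; witness: x=-1, y=0, z=0


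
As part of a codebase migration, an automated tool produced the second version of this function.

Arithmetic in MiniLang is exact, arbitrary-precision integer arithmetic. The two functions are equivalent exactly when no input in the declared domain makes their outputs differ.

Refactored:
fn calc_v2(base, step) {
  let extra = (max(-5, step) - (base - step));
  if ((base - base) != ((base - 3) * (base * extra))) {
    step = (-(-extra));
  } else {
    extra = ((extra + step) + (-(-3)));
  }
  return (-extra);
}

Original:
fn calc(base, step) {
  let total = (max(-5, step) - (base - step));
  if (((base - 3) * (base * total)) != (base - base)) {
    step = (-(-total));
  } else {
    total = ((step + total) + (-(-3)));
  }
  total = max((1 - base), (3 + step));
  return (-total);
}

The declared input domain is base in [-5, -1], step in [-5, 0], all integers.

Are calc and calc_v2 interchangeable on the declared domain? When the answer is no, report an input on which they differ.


Try base=-5, step=-5.
calc: total becomes -5; next (((base - 3) * (base * total)) != (base - base)) evaluates to true; next step becomes -5; next total becomes 6; next final value -6
calc_v2: extra becomes -5; next ((base - base) != ((base - 3) * (base * extra))) evaluates to true; next step becomes -5; next final value 5
-6 vs 5 — the two versions disagree here.
verdict: not equivalent; witness: base=-5, step=-5


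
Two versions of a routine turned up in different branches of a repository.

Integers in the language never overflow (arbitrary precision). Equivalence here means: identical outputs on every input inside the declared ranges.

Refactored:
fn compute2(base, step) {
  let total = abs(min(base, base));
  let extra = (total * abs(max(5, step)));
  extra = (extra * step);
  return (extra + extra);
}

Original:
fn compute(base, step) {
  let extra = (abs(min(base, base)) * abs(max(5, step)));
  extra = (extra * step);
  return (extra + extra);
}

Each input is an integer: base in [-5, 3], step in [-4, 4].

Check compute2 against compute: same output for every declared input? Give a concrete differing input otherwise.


The two are interchangeable: local variable names differ; also statement counts differ, and every declared input agrees.
One worked example (base=2, step=2) — compute: extra=10, then extra=20, then returns 40; compute2: total=2, then extra=10, then extra=20, then returns 40; agreement on 40.
Across all 81 domain points the two functions coincide.
verdict: equivalent


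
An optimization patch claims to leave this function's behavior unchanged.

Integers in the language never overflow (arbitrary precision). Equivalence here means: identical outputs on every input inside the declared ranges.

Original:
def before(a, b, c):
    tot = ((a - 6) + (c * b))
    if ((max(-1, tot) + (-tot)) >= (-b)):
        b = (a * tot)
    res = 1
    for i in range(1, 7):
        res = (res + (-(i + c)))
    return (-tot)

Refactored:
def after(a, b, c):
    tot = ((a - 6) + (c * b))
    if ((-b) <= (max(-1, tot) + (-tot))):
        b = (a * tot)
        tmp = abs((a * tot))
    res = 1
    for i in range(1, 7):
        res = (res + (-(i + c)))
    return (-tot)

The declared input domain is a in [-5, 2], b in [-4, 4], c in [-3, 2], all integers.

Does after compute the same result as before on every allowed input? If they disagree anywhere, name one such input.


Equivalent — the differences include arithmetic usage differs, comparison usage differs, local variable names differ, min/max/abs usage differs, statement counts differ, yet no declared input distinguishes the two.
One worked example (a=-4, b=-1, c=-3) — before: tot = -7; ((max(-1, tot) + (-tot)) >= (-b)) -> true; b = 28; res = 1; [i=1]; res = 3; [i=2]; res = 4; [i=3]; res = 4; [i=4]; res = 3; [i=5]; res = 1; [i=6]; res = -2; return 7; after: tot = -7; ((-b) <= (max(-1, tot) + (-tot))) -> true; b = 28; tmp = 28; res = 1; [i=1]; res = 3; [i=2]; res = 4; [i=3]; res = 4; [i=4]; res = 3; [i=5]; res = 1; [i=6]; res = -2; return 7; agreement on 7.
Sweeping the whole domain (432 inputs) finds no disagreement.
verdict: equivalent
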